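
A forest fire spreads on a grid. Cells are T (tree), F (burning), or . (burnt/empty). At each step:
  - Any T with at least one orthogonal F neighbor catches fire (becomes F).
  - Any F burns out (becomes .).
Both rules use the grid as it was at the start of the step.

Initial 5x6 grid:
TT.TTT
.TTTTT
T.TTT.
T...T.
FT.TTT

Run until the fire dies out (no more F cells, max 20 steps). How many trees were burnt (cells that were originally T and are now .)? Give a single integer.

Step 1: +2 fires, +1 burnt (F count now 2)
Step 2: +1 fires, +2 burnt (F count now 1)
Step 3: +0 fires, +1 burnt (F count now 0)
Fire out after step 3
Initially T: 20, now '.': 13
Total burnt (originally-T cells now '.'): 3

Answer: 3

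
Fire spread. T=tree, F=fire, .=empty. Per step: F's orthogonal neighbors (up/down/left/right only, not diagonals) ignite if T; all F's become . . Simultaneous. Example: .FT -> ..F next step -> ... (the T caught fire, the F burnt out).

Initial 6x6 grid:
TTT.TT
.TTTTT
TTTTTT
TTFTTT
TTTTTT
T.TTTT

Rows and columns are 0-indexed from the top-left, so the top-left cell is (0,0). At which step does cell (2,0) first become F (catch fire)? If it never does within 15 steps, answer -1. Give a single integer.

Step 1: cell (2,0)='T' (+4 fires, +1 burnt)
Step 2: cell (2,0)='T' (+8 fires, +4 burnt)
Step 3: cell (2,0)='F' (+9 fires, +8 burnt)
  -> target ignites at step 3
Step 4: cell (2,0)='.' (+6 fires, +9 burnt)
Step 5: cell (2,0)='.' (+4 fires, +6 burnt)
Step 6: cell (2,0)='.' (+1 fires, +4 burnt)
Step 7: cell (2,0)='.' (+0 fires, +1 burnt)
  fire out at step 7

3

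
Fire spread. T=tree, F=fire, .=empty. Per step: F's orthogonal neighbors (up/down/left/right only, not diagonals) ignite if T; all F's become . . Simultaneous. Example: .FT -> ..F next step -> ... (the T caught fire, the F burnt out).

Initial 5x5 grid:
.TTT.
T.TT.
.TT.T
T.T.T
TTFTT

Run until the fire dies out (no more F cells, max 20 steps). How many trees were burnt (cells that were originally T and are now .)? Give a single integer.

Answer: 15

Derivation:
Step 1: +3 fires, +1 burnt (F count now 3)
Step 2: +3 fires, +3 burnt (F count now 3)
Step 3: +4 fires, +3 burnt (F count now 4)
Step 4: +3 fires, +4 burnt (F count now 3)
Step 5: +2 fires, +3 burnt (F count now 2)
Step 6: +0 fires, +2 burnt (F count now 0)
Fire out after step 6
Initially T: 16, now '.': 24
Total burnt (originally-T cells now '.'): 15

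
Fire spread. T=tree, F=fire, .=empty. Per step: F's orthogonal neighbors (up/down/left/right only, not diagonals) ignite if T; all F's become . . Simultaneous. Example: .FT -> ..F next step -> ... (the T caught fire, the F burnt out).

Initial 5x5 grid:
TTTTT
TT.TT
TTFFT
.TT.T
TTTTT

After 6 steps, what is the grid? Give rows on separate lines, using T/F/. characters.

Step 1: 4 trees catch fire, 2 burn out
  TTTTT
  TT.FT
  TF..F
  .TF.T
  TTTTT
Step 2: 7 trees catch fire, 4 burn out
  TTTFT
  TF..F
  F....
  .F..F
  TTFTT
Step 3: 7 trees catch fire, 7 burn out
  TFF.F
  F....
  .....
  .....
  TF.FF
Step 4: 2 trees catch fire, 7 burn out
  F....
  .....
  .....
  .....
  F....
Step 5: 0 trees catch fire, 2 burn out
  .....
  .....
  .....
  .....
  .....
Step 6: 0 trees catch fire, 0 burn out
  .....
  .....
  .....
  .....
  .....

.....
.....
.....
.....
.....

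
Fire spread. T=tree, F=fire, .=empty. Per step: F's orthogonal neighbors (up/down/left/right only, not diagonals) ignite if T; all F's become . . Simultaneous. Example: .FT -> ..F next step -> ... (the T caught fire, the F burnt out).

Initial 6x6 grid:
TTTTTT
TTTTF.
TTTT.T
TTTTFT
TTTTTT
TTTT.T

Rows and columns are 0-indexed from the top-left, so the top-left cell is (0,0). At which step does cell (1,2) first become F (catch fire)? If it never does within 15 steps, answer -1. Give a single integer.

Step 1: cell (1,2)='T' (+5 fires, +2 burnt)
Step 2: cell (1,2)='F' (+8 fires, +5 burnt)
  -> target ignites at step 2
Step 3: cell (1,2)='.' (+7 fires, +8 burnt)
Step 4: cell (1,2)='.' (+6 fires, +7 burnt)
Step 5: cell (1,2)='.' (+4 fires, +6 burnt)
Step 6: cell (1,2)='.' (+1 fires, +4 burnt)
Step 7: cell (1,2)='.' (+0 fires, +1 burnt)
  fire out at step 7

2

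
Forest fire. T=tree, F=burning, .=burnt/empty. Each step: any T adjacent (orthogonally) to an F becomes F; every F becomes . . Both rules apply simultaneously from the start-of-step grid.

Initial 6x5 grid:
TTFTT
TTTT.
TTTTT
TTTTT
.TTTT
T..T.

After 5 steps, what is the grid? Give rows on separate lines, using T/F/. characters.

Step 1: 3 trees catch fire, 1 burn out
  TF.FT
  TTFT.
  TTTTT
  TTTTT
  .TTTT
  T..T.
Step 2: 5 trees catch fire, 3 burn out
  F...F
  TF.F.
  TTFTT
  TTTTT
  .TTTT
  T..T.
Step 3: 4 trees catch fire, 5 burn out
  .....
  F....
  TF.FT
  TTFTT
  .TTTT
  T..T.
Step 4: 5 trees catch fire, 4 burn out
  .....
  .....
  F...F
  TF.FT
  .TFTT
  T..T.
Step 5: 4 trees catch fire, 5 burn out
  .....
  .....
  .....
  F...F
  .F.FT
  T..T.

.....
.....
.....
F...F
.F.FT
T..T.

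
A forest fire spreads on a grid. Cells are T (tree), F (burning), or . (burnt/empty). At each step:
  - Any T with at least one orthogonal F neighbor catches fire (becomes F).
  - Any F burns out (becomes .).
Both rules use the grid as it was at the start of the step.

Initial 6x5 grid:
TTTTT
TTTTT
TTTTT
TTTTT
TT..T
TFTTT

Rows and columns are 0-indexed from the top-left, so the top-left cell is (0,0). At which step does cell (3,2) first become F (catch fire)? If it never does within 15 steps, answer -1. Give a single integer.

Step 1: cell (3,2)='T' (+3 fires, +1 burnt)
Step 2: cell (3,2)='T' (+3 fires, +3 burnt)
Step 3: cell (3,2)='F' (+4 fires, +3 burnt)
  -> target ignites at step 3
Step 4: cell (3,2)='.' (+5 fires, +4 burnt)
Step 5: cell (3,2)='.' (+5 fires, +5 burnt)
Step 6: cell (3,2)='.' (+4 fires, +5 burnt)
Step 7: cell (3,2)='.' (+2 fires, +4 burnt)
Step 8: cell (3,2)='.' (+1 fires, +2 burnt)
Step 9: cell (3,2)='.' (+0 fires, +1 burnt)
  fire out at step 9

3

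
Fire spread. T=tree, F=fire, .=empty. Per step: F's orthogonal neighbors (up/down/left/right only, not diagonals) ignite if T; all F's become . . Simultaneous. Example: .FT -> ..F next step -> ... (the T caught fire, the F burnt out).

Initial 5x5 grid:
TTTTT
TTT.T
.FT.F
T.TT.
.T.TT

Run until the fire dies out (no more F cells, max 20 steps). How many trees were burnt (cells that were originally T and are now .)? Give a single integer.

Step 1: +3 fires, +2 burnt (F count now 3)
Step 2: +5 fires, +3 burnt (F count now 5)
Step 3: +4 fires, +5 burnt (F count now 4)
Step 4: +1 fires, +4 burnt (F count now 1)
Step 5: +1 fires, +1 burnt (F count now 1)
Step 6: +0 fires, +1 burnt (F count now 0)
Fire out after step 6
Initially T: 16, now '.': 23
Total burnt (originally-T cells now '.'): 14

Answer: 14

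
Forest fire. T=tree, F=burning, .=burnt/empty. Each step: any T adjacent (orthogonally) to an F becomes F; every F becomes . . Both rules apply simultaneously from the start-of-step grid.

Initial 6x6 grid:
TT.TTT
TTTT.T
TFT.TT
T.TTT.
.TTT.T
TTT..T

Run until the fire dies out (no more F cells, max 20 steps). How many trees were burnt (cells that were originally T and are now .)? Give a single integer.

Answer: 24

Derivation:
Step 1: +3 fires, +1 burnt (F count now 3)
Step 2: +5 fires, +3 burnt (F count now 5)
Step 3: +4 fires, +5 burnt (F count now 4)
Step 4: +5 fires, +4 burnt (F count now 5)
Step 5: +3 fires, +5 burnt (F count now 3)
Step 6: +3 fires, +3 burnt (F count now 3)
Step 7: +1 fires, +3 burnt (F count now 1)
Step 8: +0 fires, +1 burnt (F count now 0)
Fire out after step 8
Initially T: 26, now '.': 34
Total burnt (originally-T cells now '.'): 24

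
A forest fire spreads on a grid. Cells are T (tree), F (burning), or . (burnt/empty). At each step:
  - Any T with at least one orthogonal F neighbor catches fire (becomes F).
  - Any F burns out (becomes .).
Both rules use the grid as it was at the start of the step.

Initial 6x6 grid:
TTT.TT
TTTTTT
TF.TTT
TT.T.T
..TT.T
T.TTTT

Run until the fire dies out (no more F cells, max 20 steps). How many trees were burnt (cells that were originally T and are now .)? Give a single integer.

Step 1: +3 fires, +1 burnt (F count now 3)
Step 2: +4 fires, +3 burnt (F count now 4)
Step 3: +3 fires, +4 burnt (F count now 3)
Step 4: +2 fires, +3 burnt (F count now 2)
Step 5: +4 fires, +2 burnt (F count now 4)
Step 6: +3 fires, +4 burnt (F count now 3)
Step 7: +3 fires, +3 burnt (F count now 3)
Step 8: +3 fires, +3 burnt (F count now 3)
Step 9: +1 fires, +3 burnt (F count now 1)
Step 10: +0 fires, +1 burnt (F count now 0)
Fire out after step 10
Initially T: 27, now '.': 35
Total burnt (originally-T cells now '.'): 26

Answer: 26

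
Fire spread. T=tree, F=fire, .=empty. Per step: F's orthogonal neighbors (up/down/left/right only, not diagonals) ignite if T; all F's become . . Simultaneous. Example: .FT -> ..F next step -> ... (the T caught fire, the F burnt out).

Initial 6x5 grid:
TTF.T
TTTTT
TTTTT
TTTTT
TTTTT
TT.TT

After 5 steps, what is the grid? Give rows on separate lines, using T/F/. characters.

Step 1: 2 trees catch fire, 1 burn out
  TF..T
  TTFTT
  TTTTT
  TTTTT
  TTTTT
  TT.TT
Step 2: 4 trees catch fire, 2 burn out
  F...T
  TF.FT
  TTFTT
  TTTTT
  TTTTT
  TT.TT
Step 3: 5 trees catch fire, 4 burn out
  ....T
  F...F
  TF.FT
  TTFTT
  TTTTT
  TT.TT
Step 4: 6 trees catch fire, 5 burn out
  ....F
  .....
  F...F
  TF.FT
  TTFTT
  TT.TT
Step 5: 4 trees catch fire, 6 burn out
  .....
  .....
  .....
  F...F
  TF.FT
  TT.TT

.....
.....
.....
F...F
TF.FT
TT.TT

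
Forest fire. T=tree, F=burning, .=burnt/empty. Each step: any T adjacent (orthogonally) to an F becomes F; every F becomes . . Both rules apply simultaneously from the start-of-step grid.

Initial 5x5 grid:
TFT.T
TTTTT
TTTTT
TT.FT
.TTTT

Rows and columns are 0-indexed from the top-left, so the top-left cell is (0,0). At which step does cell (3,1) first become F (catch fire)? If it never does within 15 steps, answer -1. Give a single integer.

Step 1: cell (3,1)='T' (+6 fires, +2 burnt)
Step 2: cell (3,1)='T' (+8 fires, +6 burnt)
Step 3: cell (3,1)='F' (+4 fires, +8 burnt)
  -> target ignites at step 3
Step 4: cell (3,1)='.' (+2 fires, +4 burnt)
Step 5: cell (3,1)='.' (+0 fires, +2 burnt)
  fire out at step 5

3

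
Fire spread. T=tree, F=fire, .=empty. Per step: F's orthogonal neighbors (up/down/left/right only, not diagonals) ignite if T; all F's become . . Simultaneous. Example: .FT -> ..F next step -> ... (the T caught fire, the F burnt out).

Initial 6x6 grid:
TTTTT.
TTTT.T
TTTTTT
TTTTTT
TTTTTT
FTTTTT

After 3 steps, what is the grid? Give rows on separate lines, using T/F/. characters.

Step 1: 2 trees catch fire, 1 burn out
  TTTTT.
  TTTT.T
  TTTTTT
  TTTTTT
  FTTTTT
  .FTTTT
Step 2: 3 trees catch fire, 2 burn out
  TTTTT.
  TTTT.T
  TTTTTT
  FTTTTT
  .FTTTT
  ..FTTT
Step 3: 4 trees catch fire, 3 burn out
  TTTTT.
  TTTT.T
  FTTTTT
  .FTTTT
  ..FTTT
  ...FTT

TTTTT.
TTTT.T
FTTTTT
.FTTTT
..FTTT
...FTT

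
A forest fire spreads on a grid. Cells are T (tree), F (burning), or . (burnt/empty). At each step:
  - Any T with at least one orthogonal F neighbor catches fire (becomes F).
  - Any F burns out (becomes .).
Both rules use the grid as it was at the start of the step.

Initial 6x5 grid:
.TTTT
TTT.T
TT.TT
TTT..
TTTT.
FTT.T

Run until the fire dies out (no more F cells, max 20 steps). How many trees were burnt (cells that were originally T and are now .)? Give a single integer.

Step 1: +2 fires, +1 burnt (F count now 2)
Step 2: +3 fires, +2 burnt (F count now 3)
Step 3: +3 fires, +3 burnt (F count now 3)
Step 4: +4 fires, +3 burnt (F count now 4)
Step 5: +1 fires, +4 burnt (F count now 1)
Step 6: +2 fires, +1 burnt (F count now 2)
Step 7: +1 fires, +2 burnt (F count now 1)
Step 8: +1 fires, +1 burnt (F count now 1)
Step 9: +1 fires, +1 burnt (F count now 1)
Step 10: +1 fires, +1 burnt (F count now 1)
Step 11: +1 fires, +1 burnt (F count now 1)
Step 12: +1 fires, +1 burnt (F count now 1)
Step 13: +0 fires, +1 burnt (F count now 0)
Fire out after step 13
Initially T: 22, now '.': 29
Total burnt (originally-T cells now '.'): 21

Answer: 21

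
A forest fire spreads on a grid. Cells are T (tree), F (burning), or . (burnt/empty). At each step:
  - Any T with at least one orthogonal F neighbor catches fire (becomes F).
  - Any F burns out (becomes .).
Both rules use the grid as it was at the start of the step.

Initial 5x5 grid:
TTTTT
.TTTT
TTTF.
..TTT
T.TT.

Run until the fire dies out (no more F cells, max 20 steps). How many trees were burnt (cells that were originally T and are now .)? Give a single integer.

Answer: 17

Derivation:
Step 1: +3 fires, +1 burnt (F count now 3)
Step 2: +7 fires, +3 burnt (F count now 7)
Step 3: +5 fires, +7 burnt (F count now 5)
Step 4: +1 fires, +5 burnt (F count now 1)
Step 5: +1 fires, +1 burnt (F count now 1)
Step 6: +0 fires, +1 burnt (F count now 0)
Fire out after step 6
Initially T: 18, now '.': 24
Total burnt (originally-T cells now '.'): 17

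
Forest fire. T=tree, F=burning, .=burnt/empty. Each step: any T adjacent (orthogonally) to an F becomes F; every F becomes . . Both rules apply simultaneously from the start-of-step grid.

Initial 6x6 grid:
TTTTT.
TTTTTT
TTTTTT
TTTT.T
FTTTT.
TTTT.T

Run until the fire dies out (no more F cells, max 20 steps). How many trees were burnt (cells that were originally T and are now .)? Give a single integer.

Answer: 30

Derivation:
Step 1: +3 fires, +1 burnt (F count now 3)
Step 2: +4 fires, +3 burnt (F count now 4)
Step 3: +5 fires, +4 burnt (F count now 5)
Step 4: +6 fires, +5 burnt (F count now 6)
Step 5: +3 fires, +6 burnt (F count now 3)
Step 6: +3 fires, +3 burnt (F count now 3)
Step 7: +3 fires, +3 burnt (F count now 3)
Step 8: +3 fires, +3 burnt (F count now 3)
Step 9: +0 fires, +3 burnt (F count now 0)
Fire out after step 9
Initially T: 31, now '.': 35
Total burnt (originally-T cells now '.'): 30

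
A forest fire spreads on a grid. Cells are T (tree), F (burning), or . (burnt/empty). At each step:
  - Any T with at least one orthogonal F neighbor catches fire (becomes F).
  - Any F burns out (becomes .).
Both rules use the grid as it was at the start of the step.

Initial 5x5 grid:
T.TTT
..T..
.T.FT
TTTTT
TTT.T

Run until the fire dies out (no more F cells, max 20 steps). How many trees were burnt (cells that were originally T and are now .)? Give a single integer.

Answer: 11

Derivation:
Step 1: +2 fires, +1 burnt (F count now 2)
Step 2: +2 fires, +2 burnt (F count now 2)
Step 3: +3 fires, +2 burnt (F count now 3)
Step 4: +3 fires, +3 burnt (F count now 3)
Step 5: +1 fires, +3 burnt (F count now 1)
Step 6: +0 fires, +1 burnt (F count now 0)
Fire out after step 6
Initially T: 16, now '.': 20
Total burnt (originally-T cells now '.'): 11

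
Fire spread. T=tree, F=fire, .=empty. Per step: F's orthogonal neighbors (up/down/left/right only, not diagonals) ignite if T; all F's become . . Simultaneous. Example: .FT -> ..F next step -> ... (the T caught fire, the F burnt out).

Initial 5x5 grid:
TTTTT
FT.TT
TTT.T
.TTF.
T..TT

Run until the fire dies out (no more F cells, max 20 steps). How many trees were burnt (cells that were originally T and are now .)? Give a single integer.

Answer: 16

Derivation:
Step 1: +5 fires, +2 burnt (F count now 5)
Step 2: +5 fires, +5 burnt (F count now 5)
Step 3: +1 fires, +5 burnt (F count now 1)
Step 4: +1 fires, +1 burnt (F count now 1)
Step 5: +2 fires, +1 burnt (F count now 2)
Step 6: +1 fires, +2 burnt (F count now 1)
Step 7: +1 fires, +1 burnt (F count now 1)
Step 8: +0 fires, +1 burnt (F count now 0)
Fire out after step 8
Initially T: 17, now '.': 24
Total burnt (originally-T cells now '.'): 16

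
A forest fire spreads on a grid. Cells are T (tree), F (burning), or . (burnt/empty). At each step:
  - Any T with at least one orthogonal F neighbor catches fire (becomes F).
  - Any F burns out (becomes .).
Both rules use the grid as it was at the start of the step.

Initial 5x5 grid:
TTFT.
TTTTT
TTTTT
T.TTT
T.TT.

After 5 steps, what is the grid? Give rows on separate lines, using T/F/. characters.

Step 1: 3 trees catch fire, 1 burn out
  TF.F.
  TTFTT
  TTTTT
  T.TTT
  T.TT.
Step 2: 4 trees catch fire, 3 burn out
  F....
  TF.FT
  TTFTT
  T.TTT
  T.TT.
Step 3: 5 trees catch fire, 4 burn out
  .....
  F...F
  TF.FT
  T.FTT
  T.TT.
Step 4: 4 trees catch fire, 5 burn out
  .....
  .....
  F...F
  T..FT
  T.FT.
Step 5: 3 trees catch fire, 4 burn out
  .....
  .....
  .....
  F...F
  T..F.

.....
.....
.....
F...F
T..F.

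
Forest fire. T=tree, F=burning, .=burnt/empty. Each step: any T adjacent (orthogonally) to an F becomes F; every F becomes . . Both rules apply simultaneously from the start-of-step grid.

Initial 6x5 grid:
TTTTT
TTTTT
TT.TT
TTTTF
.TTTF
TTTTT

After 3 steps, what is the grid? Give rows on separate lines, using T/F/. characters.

Step 1: 4 trees catch fire, 2 burn out
  TTTTT
  TTTTT
  TT.TF
  TTTF.
  .TTF.
  TTTTF
Step 2: 5 trees catch fire, 4 burn out
  TTTTT
  TTTTF
  TT.F.
  TTF..
  .TF..
  TTTF.
Step 3: 5 trees catch fire, 5 burn out
  TTTTF
  TTTF.
  TT...
  TF...
  .F...
  TTF..

TTTTF
TTTF.
TT...
TF...
.F...
TTF..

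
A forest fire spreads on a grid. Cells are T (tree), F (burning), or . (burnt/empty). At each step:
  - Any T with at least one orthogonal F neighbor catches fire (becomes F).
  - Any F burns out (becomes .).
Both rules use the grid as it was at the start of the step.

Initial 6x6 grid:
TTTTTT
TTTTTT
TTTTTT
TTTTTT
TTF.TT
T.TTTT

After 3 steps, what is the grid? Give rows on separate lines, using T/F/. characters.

Step 1: 3 trees catch fire, 1 burn out
  TTTTTT
  TTTTTT
  TTTTTT
  TTFTTT
  TF..TT
  T.FTTT
Step 2: 5 trees catch fire, 3 burn out
  TTTTTT
  TTTTTT
  TTFTTT
  TF.FTT
  F...TT
  T..FTT
Step 3: 7 trees catch fire, 5 burn out
  TTTTTT
  TTFTTT
  TF.FTT
  F...FT
  ....TT
  F...FT

TTTTTT
TTFTTT
TF.FTT
F...FT
....TT
F...FT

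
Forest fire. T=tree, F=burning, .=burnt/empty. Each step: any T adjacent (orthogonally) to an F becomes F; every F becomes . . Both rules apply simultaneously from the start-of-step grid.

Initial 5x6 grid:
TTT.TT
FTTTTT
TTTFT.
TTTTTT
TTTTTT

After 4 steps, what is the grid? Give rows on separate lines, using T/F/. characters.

Step 1: 7 trees catch fire, 2 burn out
  FTT.TT
  .FTFTT
  FTF.F.
  TTTFTT
  TTTTTT
Step 2: 8 trees catch fire, 7 burn out
  .FT.TT
  ..F.FT
  .F....
  FTF.FT
  TTTFTT
Step 3: 8 trees catch fire, 8 burn out
  ..F.FT
  .....F
  ......
  .F...F
  FTF.FT
Step 4: 3 trees catch fire, 8 burn out
  .....F
  ......
  ......
  ......
  .F...F

.....F
......
......
......
.F...F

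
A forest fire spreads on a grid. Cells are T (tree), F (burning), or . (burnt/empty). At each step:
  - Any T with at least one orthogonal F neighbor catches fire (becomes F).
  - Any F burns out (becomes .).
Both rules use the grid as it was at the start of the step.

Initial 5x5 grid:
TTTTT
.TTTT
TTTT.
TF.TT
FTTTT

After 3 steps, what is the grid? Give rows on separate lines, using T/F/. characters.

Step 1: 3 trees catch fire, 2 burn out
  TTTTT
  .TTTT
  TFTT.
  F..TT
  .FTTT
Step 2: 4 trees catch fire, 3 burn out
  TTTTT
  .FTTT
  F.FT.
  ...TT
  ..FTT
Step 3: 4 trees catch fire, 4 burn out
  TFTTT
  ..FTT
  ...F.
  ...TT
  ...FT

TFTTT
..FTT
...F.
...TT
...FT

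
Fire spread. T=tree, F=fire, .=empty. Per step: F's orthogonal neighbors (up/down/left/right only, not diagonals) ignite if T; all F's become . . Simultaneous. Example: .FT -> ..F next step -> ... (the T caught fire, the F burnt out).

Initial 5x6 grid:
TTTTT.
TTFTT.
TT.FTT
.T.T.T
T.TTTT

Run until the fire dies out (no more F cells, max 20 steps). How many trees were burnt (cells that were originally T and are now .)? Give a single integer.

Step 1: +5 fires, +2 burnt (F count now 5)
Step 2: +7 fires, +5 burnt (F count now 7)
Step 3: +7 fires, +7 burnt (F count now 7)
Step 4: +1 fires, +7 burnt (F count now 1)
Step 5: +0 fires, +1 burnt (F count now 0)
Fire out after step 5
Initially T: 21, now '.': 29
Total burnt (originally-T cells now '.'): 20

Answer: 20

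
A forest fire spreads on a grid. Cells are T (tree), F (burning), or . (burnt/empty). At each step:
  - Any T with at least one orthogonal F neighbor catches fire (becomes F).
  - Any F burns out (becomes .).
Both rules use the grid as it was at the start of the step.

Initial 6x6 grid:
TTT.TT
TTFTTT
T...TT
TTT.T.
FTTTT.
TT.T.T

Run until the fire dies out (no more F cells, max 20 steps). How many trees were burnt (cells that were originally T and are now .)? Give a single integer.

Answer: 24

Derivation:
Step 1: +6 fires, +2 burnt (F count now 6)
Step 2: +7 fires, +6 burnt (F count now 7)
Step 3: +6 fires, +7 burnt (F count now 6)
Step 4: +5 fires, +6 burnt (F count now 5)
Step 5: +0 fires, +5 burnt (F count now 0)
Fire out after step 5
Initially T: 25, now '.': 35
Total burnt (originally-T cells now '.'): 24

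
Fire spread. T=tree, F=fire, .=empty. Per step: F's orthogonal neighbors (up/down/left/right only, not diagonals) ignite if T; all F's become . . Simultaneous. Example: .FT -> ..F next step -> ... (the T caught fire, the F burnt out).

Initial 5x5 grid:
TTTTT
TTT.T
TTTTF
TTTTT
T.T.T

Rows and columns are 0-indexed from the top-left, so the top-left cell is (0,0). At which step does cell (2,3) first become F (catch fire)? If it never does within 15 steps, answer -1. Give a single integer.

Step 1: cell (2,3)='F' (+3 fires, +1 burnt)
  -> target ignites at step 1
Step 2: cell (2,3)='.' (+4 fires, +3 burnt)
Step 3: cell (2,3)='.' (+4 fires, +4 burnt)
Step 4: cell (2,3)='.' (+5 fires, +4 burnt)
Step 5: cell (2,3)='.' (+3 fires, +5 burnt)
Step 6: cell (2,3)='.' (+2 fires, +3 burnt)
Step 7: cell (2,3)='.' (+0 fires, +2 burnt)
  fire out at step 7

1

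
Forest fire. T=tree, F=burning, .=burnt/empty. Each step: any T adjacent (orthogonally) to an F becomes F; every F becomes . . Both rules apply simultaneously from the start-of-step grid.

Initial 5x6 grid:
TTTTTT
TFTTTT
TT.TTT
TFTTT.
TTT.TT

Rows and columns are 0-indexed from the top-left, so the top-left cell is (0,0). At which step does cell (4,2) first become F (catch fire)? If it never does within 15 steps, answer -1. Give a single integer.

Step 1: cell (4,2)='T' (+7 fires, +2 burnt)
Step 2: cell (4,2)='F' (+7 fires, +7 burnt)
  -> target ignites at step 2
Step 3: cell (4,2)='.' (+4 fires, +7 burnt)
Step 4: cell (4,2)='.' (+4 fires, +4 burnt)
Step 5: cell (4,2)='.' (+3 fires, +4 burnt)
Step 6: cell (4,2)='.' (+0 fires, +3 burnt)
  fire out at step 6

2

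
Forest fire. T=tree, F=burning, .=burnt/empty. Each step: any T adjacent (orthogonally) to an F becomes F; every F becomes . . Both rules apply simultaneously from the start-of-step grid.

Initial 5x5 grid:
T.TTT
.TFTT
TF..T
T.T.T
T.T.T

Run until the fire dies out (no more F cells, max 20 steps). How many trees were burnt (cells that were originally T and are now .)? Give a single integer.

Answer: 12

Derivation:
Step 1: +4 fires, +2 burnt (F count now 4)
Step 2: +3 fires, +4 burnt (F count now 3)
Step 3: +3 fires, +3 burnt (F count now 3)
Step 4: +1 fires, +3 burnt (F count now 1)
Step 5: +1 fires, +1 burnt (F count now 1)
Step 6: +0 fires, +1 burnt (F count now 0)
Fire out after step 6
Initially T: 15, now '.': 22
Total burnt (originally-T cells now '.'): 12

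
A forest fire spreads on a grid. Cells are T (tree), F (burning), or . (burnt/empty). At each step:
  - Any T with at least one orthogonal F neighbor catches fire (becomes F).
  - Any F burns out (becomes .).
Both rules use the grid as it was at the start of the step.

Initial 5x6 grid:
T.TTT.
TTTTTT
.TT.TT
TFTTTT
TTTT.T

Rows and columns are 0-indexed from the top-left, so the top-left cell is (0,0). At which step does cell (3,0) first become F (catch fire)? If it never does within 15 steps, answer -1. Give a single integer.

Step 1: cell (3,0)='F' (+4 fires, +1 burnt)
  -> target ignites at step 1
Step 2: cell (3,0)='.' (+5 fires, +4 burnt)
Step 3: cell (3,0)='.' (+4 fires, +5 burnt)
Step 4: cell (3,0)='.' (+5 fires, +4 burnt)
Step 5: cell (3,0)='.' (+4 fires, +5 burnt)
Step 6: cell (3,0)='.' (+2 fires, +4 burnt)
Step 7: cell (3,0)='.' (+0 fires, +2 burnt)
  fire out at step 7

1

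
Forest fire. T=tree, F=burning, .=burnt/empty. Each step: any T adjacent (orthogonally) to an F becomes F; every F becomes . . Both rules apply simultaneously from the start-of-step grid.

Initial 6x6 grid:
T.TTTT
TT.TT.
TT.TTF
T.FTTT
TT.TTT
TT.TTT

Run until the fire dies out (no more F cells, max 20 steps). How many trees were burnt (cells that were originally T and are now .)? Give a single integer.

Answer: 17

Derivation:
Step 1: +3 fires, +2 burnt (F count now 3)
Step 2: +5 fires, +3 burnt (F count now 5)
Step 3: +5 fires, +5 burnt (F count now 5)
Step 4: +3 fires, +5 burnt (F count now 3)
Step 5: +1 fires, +3 burnt (F count now 1)
Step 6: +0 fires, +1 burnt (F count now 0)
Fire out after step 6
Initially T: 27, now '.': 26
Total burnt (originally-T cells now '.'): 17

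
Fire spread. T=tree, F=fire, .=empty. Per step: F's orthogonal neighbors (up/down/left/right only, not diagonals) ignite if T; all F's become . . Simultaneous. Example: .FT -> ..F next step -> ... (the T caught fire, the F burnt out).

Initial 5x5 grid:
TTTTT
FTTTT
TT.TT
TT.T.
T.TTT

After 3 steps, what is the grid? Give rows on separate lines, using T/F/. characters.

Step 1: 3 trees catch fire, 1 burn out
  FTTTT
  .FTTT
  FT.TT
  TT.T.
  T.TTT
Step 2: 4 trees catch fire, 3 burn out
  .FTTT
  ..FTT
  .F.TT
  FT.T.
  T.TTT
Step 3: 4 trees catch fire, 4 burn out
  ..FTT
  ...FT
  ...TT
  .F.T.
  F.TTT

..FTT
...FT
...TT
.F.T.
F.TTT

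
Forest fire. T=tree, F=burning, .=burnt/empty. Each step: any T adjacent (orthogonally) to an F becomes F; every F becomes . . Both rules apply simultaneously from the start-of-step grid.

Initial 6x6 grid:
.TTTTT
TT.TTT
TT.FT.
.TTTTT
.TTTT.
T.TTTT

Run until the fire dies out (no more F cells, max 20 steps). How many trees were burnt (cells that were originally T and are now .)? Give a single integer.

Step 1: +3 fires, +1 burnt (F count now 3)
Step 2: +5 fires, +3 burnt (F count now 5)
Step 3: +8 fires, +5 burnt (F count now 8)
Step 4: +6 fires, +8 burnt (F count now 6)
Step 5: +3 fires, +6 burnt (F count now 3)
Step 6: +1 fires, +3 burnt (F count now 1)
Step 7: +0 fires, +1 burnt (F count now 0)
Fire out after step 7
Initially T: 27, now '.': 35
Total burnt (originally-T cells now '.'): 26

Answer: 26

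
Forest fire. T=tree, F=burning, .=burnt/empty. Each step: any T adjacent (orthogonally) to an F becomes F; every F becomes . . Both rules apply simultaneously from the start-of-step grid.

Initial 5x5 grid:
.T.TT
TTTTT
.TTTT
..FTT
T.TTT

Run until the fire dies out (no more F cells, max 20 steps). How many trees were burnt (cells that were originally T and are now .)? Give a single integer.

Answer: 17

Derivation:
Step 1: +3 fires, +1 burnt (F count now 3)
Step 2: +5 fires, +3 burnt (F count now 5)
Step 3: +4 fires, +5 burnt (F count now 4)
Step 4: +4 fires, +4 burnt (F count now 4)
Step 5: +1 fires, +4 burnt (F count now 1)
Step 6: +0 fires, +1 burnt (F count now 0)
Fire out after step 6
Initially T: 18, now '.': 24
Total burnt (originally-T cells now '.'): 17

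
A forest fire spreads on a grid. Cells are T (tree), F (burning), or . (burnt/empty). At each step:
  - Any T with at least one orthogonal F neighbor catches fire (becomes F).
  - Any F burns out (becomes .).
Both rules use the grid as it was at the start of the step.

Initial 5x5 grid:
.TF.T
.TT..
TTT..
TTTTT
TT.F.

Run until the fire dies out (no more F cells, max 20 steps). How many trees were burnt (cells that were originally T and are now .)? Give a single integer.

Step 1: +3 fires, +2 burnt (F count now 3)
Step 2: +4 fires, +3 burnt (F count now 4)
Step 3: +2 fires, +4 burnt (F count now 2)
Step 4: +3 fires, +2 burnt (F count now 3)
Step 5: +1 fires, +3 burnt (F count now 1)
Step 6: +0 fires, +1 burnt (F count now 0)
Fire out after step 6
Initially T: 14, now '.': 24
Total burnt (originally-T cells now '.'): 13

Answer: 13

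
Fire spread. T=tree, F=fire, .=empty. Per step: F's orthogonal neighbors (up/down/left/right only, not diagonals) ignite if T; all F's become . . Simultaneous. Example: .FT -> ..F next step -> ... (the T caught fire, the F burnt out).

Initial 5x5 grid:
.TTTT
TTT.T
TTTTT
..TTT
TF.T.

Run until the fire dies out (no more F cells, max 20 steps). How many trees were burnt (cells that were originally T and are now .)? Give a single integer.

Answer: 1

Derivation:
Step 1: +1 fires, +1 burnt (F count now 1)
Step 2: +0 fires, +1 burnt (F count now 0)
Fire out after step 2
Initially T: 18, now '.': 8
Total burnt (originally-T cells now '.'): 1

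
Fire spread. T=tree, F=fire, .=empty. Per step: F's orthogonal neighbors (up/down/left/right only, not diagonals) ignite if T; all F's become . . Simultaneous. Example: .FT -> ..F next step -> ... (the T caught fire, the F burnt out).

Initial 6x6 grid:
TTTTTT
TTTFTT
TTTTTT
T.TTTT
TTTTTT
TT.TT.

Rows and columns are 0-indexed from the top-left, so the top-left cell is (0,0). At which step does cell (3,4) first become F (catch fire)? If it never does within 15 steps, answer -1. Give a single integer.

Step 1: cell (3,4)='T' (+4 fires, +1 burnt)
Step 2: cell (3,4)='T' (+7 fires, +4 burnt)
Step 3: cell (3,4)='F' (+8 fires, +7 burnt)
  -> target ignites at step 3
Step 4: cell (3,4)='.' (+6 fires, +8 burnt)
Step 5: cell (3,4)='.' (+4 fires, +6 burnt)
Step 6: cell (3,4)='.' (+2 fires, +4 burnt)
Step 7: cell (3,4)='.' (+1 fires, +2 burnt)
Step 8: cell (3,4)='.' (+0 fires, +1 burnt)
  fire out at step 8

3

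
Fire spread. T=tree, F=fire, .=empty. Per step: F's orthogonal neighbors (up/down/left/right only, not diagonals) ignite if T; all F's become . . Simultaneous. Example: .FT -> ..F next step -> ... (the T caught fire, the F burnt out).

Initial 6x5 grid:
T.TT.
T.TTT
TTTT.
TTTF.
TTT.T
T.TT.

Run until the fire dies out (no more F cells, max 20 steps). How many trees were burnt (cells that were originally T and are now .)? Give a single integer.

Answer: 20

Derivation:
Step 1: +2 fires, +1 burnt (F count now 2)
Step 2: +4 fires, +2 burnt (F count now 4)
Step 3: +7 fires, +4 burnt (F count now 7)
Step 4: +4 fires, +7 burnt (F count now 4)
Step 5: +2 fires, +4 burnt (F count now 2)
Step 6: +1 fires, +2 burnt (F count now 1)
Step 7: +0 fires, +1 burnt (F count now 0)
Fire out after step 7
Initially T: 21, now '.': 29
Total burnt (originally-T cells now '.'): 20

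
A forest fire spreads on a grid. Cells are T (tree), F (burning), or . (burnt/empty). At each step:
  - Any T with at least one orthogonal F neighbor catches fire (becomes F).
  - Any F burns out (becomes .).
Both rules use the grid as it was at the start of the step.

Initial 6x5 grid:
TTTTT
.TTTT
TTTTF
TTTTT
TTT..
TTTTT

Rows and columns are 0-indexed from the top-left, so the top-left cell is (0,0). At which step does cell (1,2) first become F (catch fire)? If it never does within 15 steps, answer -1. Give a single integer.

Step 1: cell (1,2)='T' (+3 fires, +1 burnt)
Step 2: cell (1,2)='T' (+4 fires, +3 burnt)
Step 3: cell (1,2)='F' (+4 fires, +4 burnt)
  -> target ignites at step 3
Step 4: cell (1,2)='.' (+5 fires, +4 burnt)
Step 5: cell (1,2)='.' (+4 fires, +5 burnt)
Step 6: cell (1,2)='.' (+4 fires, +4 burnt)
Step 7: cell (1,2)='.' (+2 fires, +4 burnt)
Step 8: cell (1,2)='.' (+0 fires, +2 burnt)
  fire out at step 8

3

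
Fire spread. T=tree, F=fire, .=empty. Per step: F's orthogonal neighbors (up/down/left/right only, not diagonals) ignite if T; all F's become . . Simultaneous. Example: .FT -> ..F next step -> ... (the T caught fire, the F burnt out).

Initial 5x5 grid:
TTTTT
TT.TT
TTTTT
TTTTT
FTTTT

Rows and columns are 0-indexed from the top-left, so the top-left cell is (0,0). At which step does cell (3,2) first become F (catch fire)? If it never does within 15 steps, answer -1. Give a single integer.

Step 1: cell (3,2)='T' (+2 fires, +1 burnt)
Step 2: cell (3,2)='T' (+3 fires, +2 burnt)
Step 3: cell (3,2)='F' (+4 fires, +3 burnt)
  -> target ignites at step 3
Step 4: cell (3,2)='.' (+5 fires, +4 burnt)
Step 5: cell (3,2)='.' (+3 fires, +5 burnt)
Step 6: cell (3,2)='.' (+3 fires, +3 burnt)
Step 7: cell (3,2)='.' (+2 fires, +3 burnt)
Step 8: cell (3,2)='.' (+1 fires, +2 burnt)
Step 9: cell (3,2)='.' (+0 fires, +1 burnt)
  fire out at step 9

3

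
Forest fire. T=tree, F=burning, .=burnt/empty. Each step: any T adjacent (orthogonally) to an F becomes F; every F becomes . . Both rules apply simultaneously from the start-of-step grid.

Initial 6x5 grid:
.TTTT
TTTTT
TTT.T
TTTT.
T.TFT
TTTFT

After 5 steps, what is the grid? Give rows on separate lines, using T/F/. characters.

Step 1: 5 trees catch fire, 2 burn out
  .TTTT
  TTTTT
  TTT.T
  TTTF.
  T.F.F
  TTF.F
Step 2: 2 trees catch fire, 5 burn out
  .TTTT
  TTTTT
  TTT.T
  TTF..
  T....
  TF...
Step 3: 3 trees catch fire, 2 burn out
  .TTTT
  TTTTT
  TTF.T
  TF...
  T....
  F....
Step 4: 4 trees catch fire, 3 burn out
  .TTTT
  TTFTT
  TF..T
  F....
  F....
  .....
Step 5: 4 trees catch fire, 4 burn out
  .TFTT
  TF.FT
  F...T
  .....
  .....
  .....

.TFTT
TF.FT
F...T
.....
.....
.....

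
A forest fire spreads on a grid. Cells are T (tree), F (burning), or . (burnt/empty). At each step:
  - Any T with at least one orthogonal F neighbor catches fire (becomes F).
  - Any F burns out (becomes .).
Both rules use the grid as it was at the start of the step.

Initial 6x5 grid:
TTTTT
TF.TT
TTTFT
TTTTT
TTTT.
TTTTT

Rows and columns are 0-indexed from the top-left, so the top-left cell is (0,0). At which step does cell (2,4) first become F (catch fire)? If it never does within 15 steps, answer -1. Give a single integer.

Step 1: cell (2,4)='F' (+7 fires, +2 burnt)
  -> target ignites at step 1
Step 2: cell (2,4)='.' (+9 fires, +7 burnt)
Step 3: cell (2,4)='.' (+5 fires, +9 burnt)
Step 4: cell (2,4)='.' (+4 fires, +5 burnt)
Step 5: cell (2,4)='.' (+1 fires, +4 burnt)
Step 6: cell (2,4)='.' (+0 fires, +1 burnt)
  fire out at step 6

1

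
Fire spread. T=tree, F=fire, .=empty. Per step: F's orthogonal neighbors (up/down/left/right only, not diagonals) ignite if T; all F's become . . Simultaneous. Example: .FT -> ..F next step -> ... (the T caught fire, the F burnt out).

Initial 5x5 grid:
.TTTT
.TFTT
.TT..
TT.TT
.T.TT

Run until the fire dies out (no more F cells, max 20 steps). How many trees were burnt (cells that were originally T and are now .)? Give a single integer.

Answer: 12

Derivation:
Step 1: +4 fires, +1 burnt (F count now 4)
Step 2: +4 fires, +4 burnt (F count now 4)
Step 3: +2 fires, +4 burnt (F count now 2)
Step 4: +2 fires, +2 burnt (F count now 2)
Step 5: +0 fires, +2 burnt (F count now 0)
Fire out after step 5
Initially T: 16, now '.': 21
Total burnt (originally-T cells now '.'): 12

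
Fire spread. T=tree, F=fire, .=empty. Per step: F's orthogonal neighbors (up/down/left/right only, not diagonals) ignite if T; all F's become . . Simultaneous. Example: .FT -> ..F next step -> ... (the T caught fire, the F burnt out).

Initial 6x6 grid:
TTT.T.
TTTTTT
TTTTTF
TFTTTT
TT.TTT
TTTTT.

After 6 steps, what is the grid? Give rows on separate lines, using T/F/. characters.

Step 1: 7 trees catch fire, 2 burn out
  TTT.T.
  TTTTTF
  TFTTF.
  F.FTTF
  TF.TTT
  TTTTT.
Step 2: 10 trees catch fire, 7 burn out
  TTT.T.
  TFTTF.
  F.FF..
  ...FF.
  F..TTF
  TFTTT.
Step 3: 9 trees catch fire, 10 burn out
  TFT.F.
  F.FF..
  ......
  ......
  ...FF.
  F.FTT.
Step 4: 4 trees catch fire, 9 burn out
  F.F...
  ......
  ......
  ......
  ......
  ...FF.
Step 5: 0 trees catch fire, 4 burn out
  ......
  ......
  ......
  ......
  ......
  ......
Step 6: 0 trees catch fire, 0 burn out
  ......
  ......
  ......
  ......
  ......
  ......

......
......
......
......
......
......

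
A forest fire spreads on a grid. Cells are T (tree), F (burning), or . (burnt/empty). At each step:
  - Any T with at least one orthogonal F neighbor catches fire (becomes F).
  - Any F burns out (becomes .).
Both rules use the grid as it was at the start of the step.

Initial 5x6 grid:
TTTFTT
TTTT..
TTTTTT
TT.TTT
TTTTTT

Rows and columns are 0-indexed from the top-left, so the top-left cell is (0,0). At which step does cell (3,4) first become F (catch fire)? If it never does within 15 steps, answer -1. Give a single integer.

Step 1: cell (3,4)='T' (+3 fires, +1 burnt)
Step 2: cell (3,4)='T' (+4 fires, +3 burnt)
Step 3: cell (3,4)='T' (+5 fires, +4 burnt)
Step 4: cell (3,4)='F' (+5 fires, +5 burnt)
  -> target ignites at step 4
Step 5: cell (3,4)='.' (+5 fires, +5 burnt)
Step 6: cell (3,4)='.' (+3 fires, +5 burnt)
Step 7: cell (3,4)='.' (+1 fires, +3 burnt)
Step 8: cell (3,4)='.' (+0 fires, +1 burnt)
  fire out at step 8

4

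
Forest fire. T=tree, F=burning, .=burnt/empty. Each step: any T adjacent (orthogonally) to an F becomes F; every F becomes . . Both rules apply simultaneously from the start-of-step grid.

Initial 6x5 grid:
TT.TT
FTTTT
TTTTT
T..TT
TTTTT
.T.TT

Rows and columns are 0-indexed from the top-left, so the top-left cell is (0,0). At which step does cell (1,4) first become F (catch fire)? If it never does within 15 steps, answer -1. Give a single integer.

Step 1: cell (1,4)='T' (+3 fires, +1 burnt)
Step 2: cell (1,4)='T' (+4 fires, +3 burnt)
Step 3: cell (1,4)='T' (+3 fires, +4 burnt)
Step 4: cell (1,4)='F' (+4 fires, +3 burnt)
  -> target ignites at step 4
Step 5: cell (1,4)='.' (+5 fires, +4 burnt)
Step 6: cell (1,4)='.' (+2 fires, +5 burnt)
Step 7: cell (1,4)='.' (+2 fires, +2 burnt)
Step 8: cell (1,4)='.' (+1 fires, +2 burnt)
Step 9: cell (1,4)='.' (+0 fires, +1 burnt)
  fire out at step 9

4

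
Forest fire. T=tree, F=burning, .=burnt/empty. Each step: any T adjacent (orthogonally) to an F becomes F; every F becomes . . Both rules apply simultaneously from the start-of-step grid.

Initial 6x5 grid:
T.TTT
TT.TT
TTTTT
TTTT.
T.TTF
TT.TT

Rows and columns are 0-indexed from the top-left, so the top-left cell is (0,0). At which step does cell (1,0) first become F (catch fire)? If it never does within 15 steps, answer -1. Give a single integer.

Step 1: cell (1,0)='T' (+2 fires, +1 burnt)
Step 2: cell (1,0)='T' (+3 fires, +2 burnt)
Step 3: cell (1,0)='T' (+2 fires, +3 burnt)
Step 4: cell (1,0)='T' (+4 fires, +2 burnt)
Step 5: cell (1,0)='T' (+4 fires, +4 burnt)
Step 6: cell (1,0)='T' (+5 fires, +4 burnt)
Step 7: cell (1,0)='F' (+2 fires, +5 burnt)
  -> target ignites at step 7
Step 8: cell (1,0)='.' (+2 fires, +2 burnt)
Step 9: cell (1,0)='.' (+0 fires, +2 burnt)
  fire out at step 9

7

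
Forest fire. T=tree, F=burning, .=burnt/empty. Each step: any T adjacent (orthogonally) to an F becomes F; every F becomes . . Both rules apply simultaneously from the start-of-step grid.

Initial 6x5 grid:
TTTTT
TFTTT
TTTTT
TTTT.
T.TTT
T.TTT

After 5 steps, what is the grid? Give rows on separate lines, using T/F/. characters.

Step 1: 4 trees catch fire, 1 burn out
  TFTTT
  F.FTT
  TFTTT
  TTTT.
  T.TTT
  T.TTT
Step 2: 6 trees catch fire, 4 burn out
  F.FTT
  ...FT
  F.FTT
  TFTT.
  T.TTT
  T.TTT
Step 3: 5 trees catch fire, 6 burn out
  ...FT
  ....F
  ...FT
  F.FT.
  T.TTT
  T.TTT
Step 4: 5 trees catch fire, 5 burn out
  ....F
  .....
  ....F
  ...F.
  F.FTT
  T.TTT
Step 5: 3 trees catch fire, 5 burn out
  .....
  .....
  .....
  .....
  ...FT
  F.FTT

.....
.....
.....
.....
...FT
F.FTT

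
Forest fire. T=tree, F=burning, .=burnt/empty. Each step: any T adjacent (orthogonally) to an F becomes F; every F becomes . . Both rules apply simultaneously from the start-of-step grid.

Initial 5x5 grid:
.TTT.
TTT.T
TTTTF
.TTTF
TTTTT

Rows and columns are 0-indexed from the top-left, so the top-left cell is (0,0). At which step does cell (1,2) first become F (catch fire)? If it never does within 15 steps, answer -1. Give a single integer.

Step 1: cell (1,2)='T' (+4 fires, +2 burnt)
Step 2: cell (1,2)='T' (+3 fires, +4 burnt)
Step 3: cell (1,2)='F' (+4 fires, +3 burnt)
  -> target ignites at step 3
Step 4: cell (1,2)='.' (+4 fires, +4 burnt)
Step 5: cell (1,2)='.' (+4 fires, +4 burnt)
Step 6: cell (1,2)='.' (+0 fires, +4 burnt)
  fire out at step 6

3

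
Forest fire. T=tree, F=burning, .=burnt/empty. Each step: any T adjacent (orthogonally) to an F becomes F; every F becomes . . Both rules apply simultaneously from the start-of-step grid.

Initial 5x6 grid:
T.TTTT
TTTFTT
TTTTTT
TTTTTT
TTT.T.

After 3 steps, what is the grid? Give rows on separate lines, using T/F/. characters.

Step 1: 4 trees catch fire, 1 burn out
  T.TFTT
  TTF.FT
  TTTFTT
  TTTTTT
  TTT.T.
Step 2: 7 trees catch fire, 4 burn out
  T.F.FT
  TF...F
  TTF.FT
  TTTFTT
  TTT.T.
Step 3: 6 trees catch fire, 7 burn out
  T....F
  F.....
  TF...F
  TTF.FT
  TTT.T.

T....F
F.....
TF...F
TTF.FT
TTT.T.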